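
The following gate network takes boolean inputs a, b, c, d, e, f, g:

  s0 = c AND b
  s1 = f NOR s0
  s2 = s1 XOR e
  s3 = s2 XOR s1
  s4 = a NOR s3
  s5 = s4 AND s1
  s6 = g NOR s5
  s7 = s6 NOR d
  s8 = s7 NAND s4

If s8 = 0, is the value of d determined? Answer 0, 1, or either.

s8 = s7 NAND s4 must be 0, so both s7 = 1 and s4 = 1.
s7 = s6 NOR d must be 1, so both s6 = 0 and d = 0.
s4 = a NOR s3 must be 1, so both a = 0 and s3 = 0.
Every assignment with s8 = 0 has d = 0; there are 11 such assignment(s).

0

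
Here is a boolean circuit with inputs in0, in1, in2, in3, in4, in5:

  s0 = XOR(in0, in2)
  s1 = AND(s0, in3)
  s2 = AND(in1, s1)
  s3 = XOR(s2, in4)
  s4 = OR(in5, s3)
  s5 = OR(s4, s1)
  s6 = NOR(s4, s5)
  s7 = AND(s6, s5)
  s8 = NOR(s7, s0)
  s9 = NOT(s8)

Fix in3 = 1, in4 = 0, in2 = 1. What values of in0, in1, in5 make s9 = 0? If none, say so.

in0=1, in1=1, in5=1

s9 = NOT(s8) must be 0, so s8 = 1.
Check with in3 = 1, in4 = 0, in2 = 1 and in0=1, in1=1, in5=1:
s0 = XOR(in0, in2) = XOR(1, 1) = 0
s1 = AND(s0, in3) = AND(0, 1) = 0
s2 = AND(in1, s1) = AND(1, 0) = 0
s3 = XOR(s2, in4) = XOR(0, 0) = 0
s4 = OR(in5, s3) = OR(1, 0) = 1
s5 = OR(s4, s1) = OR(1, 0) = 1
s6 = NOR(s4, s5) = NOR(1, 1) = 0
s7 = AND(s6, s5) = AND(0, 1) = 0
s8 = NOR(s7, s0) = NOR(0, 0) = 1
s9 = NOT(s8) = NOT 1 = 0
So s9 = 0.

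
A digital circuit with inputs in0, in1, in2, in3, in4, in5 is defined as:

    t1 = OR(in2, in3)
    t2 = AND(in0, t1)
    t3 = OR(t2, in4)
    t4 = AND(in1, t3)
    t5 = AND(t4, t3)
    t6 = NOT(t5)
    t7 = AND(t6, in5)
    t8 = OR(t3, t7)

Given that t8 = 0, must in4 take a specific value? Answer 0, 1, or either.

0

t8 = OR(t3, t7) must be 0, so both t3 = 0 and t7 = 0.
t3 = OR(t2, in4) must be 0, so both t2 = 0 and in4 = 0.
t7 = AND(t6, in5) must be 0, so at least one of t6, in5 is 0.
Every assignment with t8 = 0 has in4 = 0; there are 10 such assignment(s).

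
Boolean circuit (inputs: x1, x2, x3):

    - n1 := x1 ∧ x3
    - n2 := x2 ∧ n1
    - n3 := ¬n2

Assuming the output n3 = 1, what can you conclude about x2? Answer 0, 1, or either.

either

Both values of x2 occur among assignments with n3 = 1:
  x2=0: x1=0, x2=0, x3=0
  x2=1: x1=0, x2=1, x3=0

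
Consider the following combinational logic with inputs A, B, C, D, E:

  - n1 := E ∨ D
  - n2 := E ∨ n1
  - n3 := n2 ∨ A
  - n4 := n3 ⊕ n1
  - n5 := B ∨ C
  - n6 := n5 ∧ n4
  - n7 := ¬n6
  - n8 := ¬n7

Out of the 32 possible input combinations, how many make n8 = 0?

n8 = ¬n7 must be 0, so n7 = 1.
Enumerating the 32 input combinations, 29 give n8 = 0 and 3 give n8 = 1.

29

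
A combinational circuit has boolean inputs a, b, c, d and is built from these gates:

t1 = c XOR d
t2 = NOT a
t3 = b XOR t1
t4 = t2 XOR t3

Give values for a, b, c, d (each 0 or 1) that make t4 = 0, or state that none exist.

a=1, b=1, c=0, d=1

t4 = t2 XOR t3 must be 0, so t2 and t3 are equal.
Check with a=1, b=1, c=0, d=1:
t1 = c XOR d = 0 XOR 1 = 1
t2 = NOT a = NOT 1 = 0
t3 = b XOR t1 = 1 XOR 1 = 0
t4 = t2 XOR t3 = 0 XOR 0 = 0
So t4 = 0 as required.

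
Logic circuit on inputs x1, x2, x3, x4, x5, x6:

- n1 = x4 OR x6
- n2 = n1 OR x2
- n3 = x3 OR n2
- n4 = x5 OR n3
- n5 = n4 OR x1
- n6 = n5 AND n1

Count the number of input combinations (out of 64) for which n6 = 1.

48

n6 = n5 AND n1 must be 1, so both n5 = 1 and n1 = 1.
Enumerating the 64 input combinations, 48 give n6 = 1 and 16 give n6 = 0.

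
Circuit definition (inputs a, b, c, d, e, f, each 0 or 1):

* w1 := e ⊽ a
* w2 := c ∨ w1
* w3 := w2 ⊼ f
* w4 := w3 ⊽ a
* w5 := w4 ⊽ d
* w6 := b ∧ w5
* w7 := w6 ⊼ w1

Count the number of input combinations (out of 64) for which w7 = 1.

62

w7 = w6 ⊼ w1 must be 1, so at least one of w6, w1 is 0.
Enumerating the 64 input combinations, 62 give w7 = 1 and 2 give w7 = 0.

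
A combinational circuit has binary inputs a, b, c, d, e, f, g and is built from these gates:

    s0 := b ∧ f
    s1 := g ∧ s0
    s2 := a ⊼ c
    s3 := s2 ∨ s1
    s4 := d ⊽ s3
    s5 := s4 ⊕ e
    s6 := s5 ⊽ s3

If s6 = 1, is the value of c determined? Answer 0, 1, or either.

s6 = s5 ⊽ s3 must be 1, so both s5 = 0 and s3 = 0.
s5 = s4 ⊕ e must be 0, so s4 and e are equal.
Every assignment with s6 = 1 has c = 1; there are 14 such assignment(s).

1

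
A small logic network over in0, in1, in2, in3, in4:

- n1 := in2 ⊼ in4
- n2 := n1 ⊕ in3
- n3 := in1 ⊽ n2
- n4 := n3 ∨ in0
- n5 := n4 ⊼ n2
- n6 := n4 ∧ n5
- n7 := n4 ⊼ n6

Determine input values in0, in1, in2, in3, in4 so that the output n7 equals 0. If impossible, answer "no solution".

n7 = n4 ⊼ n6 must be 0, so both n4 = 1 and n6 = 1.
n4 = n3 ∨ in0 must be 1, so at least one of n3, in0 is 1.
Check with in0=0 in1=0 in2=1 in3=0 in4=1:
n1 = in2 ⊼ in4 = 1 ⊼ 1 = 0
n2 = n1 ⊕ in3 = 0 ⊕ 0 = 0
n3 = in1 ⊽ n2 = 0 ⊽ 0 = 1
n4 = n3 ∨ in0 = 1 ∨ 0 = 1
n5 = n4 ⊼ n2 = 1 ⊼ 0 = 1
n6 = n4 ∧ n5 = 1 ∧ 1 = 1
n7 = n4 ⊼ n6 = 1 ⊼ 1 = 0
So n7 = 0 as required.

in0=0 in1=0 in2=1 in3=0 in4=1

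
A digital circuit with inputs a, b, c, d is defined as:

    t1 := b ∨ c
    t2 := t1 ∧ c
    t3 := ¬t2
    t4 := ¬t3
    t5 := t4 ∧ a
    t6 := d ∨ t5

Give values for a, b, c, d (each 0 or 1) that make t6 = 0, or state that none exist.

a=0, b=1, c=0, d=0

t6 = d ∨ t5 must be 0, so both d = 0 and t5 = 0.
t5 = t4 ∧ a must be 0, so at least one of t4, a is 0.
Check with a=0, b=1, c=0, d=0:
t1 = b ∨ c = 1 ∨ 0 = 1
t2 = t1 ∧ c = 1 ∧ 0 = 0
t3 = ¬t2 = ¬0 = 1
t4 = ¬t3 = ¬1 = 0
t5 = t4 ∧ a = 0 ∧ 0 = 0
t6 = d ∨ t5 = 0 ∨ 0 = 0
So t6 = 0 as required.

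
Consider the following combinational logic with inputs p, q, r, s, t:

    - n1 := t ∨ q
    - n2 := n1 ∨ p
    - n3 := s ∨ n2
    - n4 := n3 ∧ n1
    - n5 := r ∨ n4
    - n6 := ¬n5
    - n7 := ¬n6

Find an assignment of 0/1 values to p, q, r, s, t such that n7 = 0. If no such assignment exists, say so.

n7 = ¬n6 must be 0, so n6 = 1.
Check with p=0, q=0, r=0, s=1, t=0:
n1 = t ∨ q = 0 ∨ 0 = 0
n2 = n1 ∨ p = 0 ∨ 0 = 0
n3 = s ∨ n2 = 1 ∨ 0 = 1
n4 = n3 ∧ n1 = 1 ∧ 0 = 0
n5 = r ∨ n4 = 0 ∨ 0 = 0
n6 = ¬n5 = ¬0 = 1
n7 = ¬n6 = ¬1 = 0
So n7 = 0 as required.

p=0, q=0, r=0, s=1, t=0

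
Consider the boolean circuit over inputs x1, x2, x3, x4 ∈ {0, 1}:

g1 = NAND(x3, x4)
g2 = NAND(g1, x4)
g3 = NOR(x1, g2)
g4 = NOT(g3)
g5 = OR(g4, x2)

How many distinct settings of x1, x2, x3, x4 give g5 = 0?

1

g5 = OR(g4, x2) must be 0, so both g4 = 0 and x2 = 0.
g4 = NOT(g3) must be 0, so g3 = 1.
Satisfying assignments:
  x1=0, x2=0, x3=0, x4=1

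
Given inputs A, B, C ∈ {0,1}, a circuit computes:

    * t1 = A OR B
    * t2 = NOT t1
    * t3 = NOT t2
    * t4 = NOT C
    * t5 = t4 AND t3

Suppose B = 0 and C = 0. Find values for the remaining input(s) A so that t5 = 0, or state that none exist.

A=0

t5 = t4 AND t3 must be 0, so at least one of t4, t3 is 0.
Check with B = 0 and C = 0 and A=0:
t1 = A OR B = 0 OR 0 = 0
t2 = NOT t1 = NOT 0 = 1
t3 = NOT t2 = NOT 1 = 0
t4 = NOT C = NOT 0 = 1
t5 = t4 AND t3 = 1 AND 0 = 0
So t5 = 0.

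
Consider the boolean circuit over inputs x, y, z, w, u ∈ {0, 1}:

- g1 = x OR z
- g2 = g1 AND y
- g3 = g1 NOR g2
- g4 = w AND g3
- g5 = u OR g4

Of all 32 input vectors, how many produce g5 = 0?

14

g5 = u OR g4 must be 0, so both u = 0 and g4 = 0.
Enumerating the 32 input combinations, 14 give g5 = 0 and 18 give g5 = 1.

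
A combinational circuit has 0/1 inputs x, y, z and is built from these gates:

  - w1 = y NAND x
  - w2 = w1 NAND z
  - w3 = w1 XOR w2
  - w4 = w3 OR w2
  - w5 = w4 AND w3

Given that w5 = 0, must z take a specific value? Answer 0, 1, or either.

0

w5 = w4 AND w3 must be 0, so at least one of w4, w3 is 0.
Every assignment with w5 = 0 has z = 0; there are 3 such assignment(s).
  x=0, y=0, z=0
  x=0, y=1, z=0
  x=1, y=0, z=0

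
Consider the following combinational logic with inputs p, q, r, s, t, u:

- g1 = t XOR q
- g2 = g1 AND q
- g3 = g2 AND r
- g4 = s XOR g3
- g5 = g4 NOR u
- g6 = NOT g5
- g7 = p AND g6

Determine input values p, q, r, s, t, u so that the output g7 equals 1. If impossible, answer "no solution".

g7 = p AND g6 must be 1, so both p = 1 and g6 = 1.
g6 = NOT g5 must be 1, so g5 = 0.
Check with p=1, q=0, r=1, s=0, t=0, u=1:
g1 = t XOR q = 0 XOR 0 = 0
g2 = g1 AND q = 0 AND 0 = 0
g3 = g2 AND r = 0 AND 1 = 0
g4 = s XOR g3 = 0 XOR 0 = 0
g5 = g4 NOR u = 0 NOR 1 = 0
g6 = NOT g5 = NOT 0 = 1
g7 = p AND g6 = 1 AND 1 = 1
So g7 = 1 as required.

p=1, q=0, r=1, s=0, t=0, u=1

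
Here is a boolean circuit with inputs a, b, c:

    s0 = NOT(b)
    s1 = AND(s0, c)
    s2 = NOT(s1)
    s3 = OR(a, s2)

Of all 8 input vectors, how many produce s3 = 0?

s3 = OR(a, s2) must be 0, so both a = 0 and s2 = 0.
Enumerating the 8 input combinations, 1 give s3 = 0 and 7 give s3 = 1.

1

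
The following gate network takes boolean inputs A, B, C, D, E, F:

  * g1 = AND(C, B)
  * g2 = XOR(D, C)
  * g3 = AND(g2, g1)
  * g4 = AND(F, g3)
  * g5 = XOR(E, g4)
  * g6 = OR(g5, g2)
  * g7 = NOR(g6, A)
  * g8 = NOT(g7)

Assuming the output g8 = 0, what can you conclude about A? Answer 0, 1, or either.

g8 = NOT(g7) must be 0, so g7 = 1.
g7 = NOR(g6, A) must be 1, so both g6 = 0 and A = 0.
Every assignment with g8 = 0 has A = 0; there are 8 such assignment(s).

0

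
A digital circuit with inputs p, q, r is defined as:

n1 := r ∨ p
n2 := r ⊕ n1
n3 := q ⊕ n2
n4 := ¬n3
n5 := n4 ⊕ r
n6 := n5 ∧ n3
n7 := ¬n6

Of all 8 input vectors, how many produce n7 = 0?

n7 = ¬n6 must be 0, so n6 = 1.
n6 = n5 ∧ n3 must be 1, so both n5 = 1 and n3 = 1.
n5 = n4 ⊕ r must be 1, so n4 and r differ.
Satisfying assignments:
  p=0, q=1, r=1
  p=1, q=1, r=1

2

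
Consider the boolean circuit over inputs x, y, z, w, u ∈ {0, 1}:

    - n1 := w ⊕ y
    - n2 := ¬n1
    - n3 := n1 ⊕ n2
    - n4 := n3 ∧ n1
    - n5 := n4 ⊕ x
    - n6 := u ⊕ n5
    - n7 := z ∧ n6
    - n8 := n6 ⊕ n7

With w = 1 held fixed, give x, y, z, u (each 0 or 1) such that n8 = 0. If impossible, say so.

x=1 y=1 z=1 u=1

n8 = n6 ⊕ n7 must be 0, so n6 and n7 are equal.
Check with w = 1 and x=1, y=1, z=1, u=1:
n1 = w ⊕ y = 1 ⊕ 1 = 0
n2 = ¬n1 = ¬0 = 1
n3 = n1 ⊕ n2 = 0 ⊕ 1 = 1
n4 = n3 ∧ n1 = 1 ∧ 0 = 0
n5 = n4 ⊕ x = 0 ⊕ 1 = 1
n6 = u ⊕ n5 = 1 ⊕ 1 = 0
n7 = z ∧ n6 = 1 ∧ 0 = 0
n8 = n6 ⊕ n7 = 0 ⊕ 0 = 0
So n8 = 0.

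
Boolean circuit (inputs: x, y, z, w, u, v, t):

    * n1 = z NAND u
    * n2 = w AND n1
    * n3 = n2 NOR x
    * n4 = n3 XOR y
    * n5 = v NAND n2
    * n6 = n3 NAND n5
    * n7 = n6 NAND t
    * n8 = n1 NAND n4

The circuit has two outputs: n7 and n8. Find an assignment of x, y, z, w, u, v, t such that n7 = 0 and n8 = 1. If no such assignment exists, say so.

x=1 y=0 z=1 w=1 u=1 v=1 t=1

Check with x=1 y=0 z=1 w=1 u=1 v=1 t=1:
n1 = z NAND u = 1 NAND 1 = 0
n2 = w AND n1 = 1 AND 0 = 0
n3 = n2 NOR x = 0 NOR 1 = 0
n4 = n3 XOR y = 0 XOR 0 = 0
n5 = v NAND n2 = 1 NAND 0 = 1
n6 = n3 NAND n5 = 0 NAND 1 = 1
n7 = n6 NAND t = 1 NAND 1 = 0
n8 = n1 NAND n4 = 0 NAND 0 = 1
So n7 = 0 and n8 = 1.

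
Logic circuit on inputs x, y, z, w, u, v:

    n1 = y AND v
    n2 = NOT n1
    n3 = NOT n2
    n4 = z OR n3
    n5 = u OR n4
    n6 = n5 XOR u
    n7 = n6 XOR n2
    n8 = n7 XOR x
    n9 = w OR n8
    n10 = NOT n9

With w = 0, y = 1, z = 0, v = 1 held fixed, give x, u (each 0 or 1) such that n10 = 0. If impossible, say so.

Check with w = 0, y = 1, z = 0, v = 1 and x=1, u=1:
n1 = y AND v = 1 AND 1 = 1
n2 = NOT n1 = NOT 1 = 0
n3 = NOT n2 = NOT 0 = 1
n4 = z OR n3 = 0 OR 1 = 1
n5 = u OR n4 = 1 OR 1 = 1
n6 = n5 XOR u = 1 XOR 1 = 0
n7 = n6 XOR n2 = 0 XOR 0 = 0
n8 = n7 XOR x = 0 XOR 1 = 1
n9 = w OR n8 = 0 OR 1 = 1
n10 = NOT n9 = NOT 1 = 0
So n10 = 0.

x=1 u=1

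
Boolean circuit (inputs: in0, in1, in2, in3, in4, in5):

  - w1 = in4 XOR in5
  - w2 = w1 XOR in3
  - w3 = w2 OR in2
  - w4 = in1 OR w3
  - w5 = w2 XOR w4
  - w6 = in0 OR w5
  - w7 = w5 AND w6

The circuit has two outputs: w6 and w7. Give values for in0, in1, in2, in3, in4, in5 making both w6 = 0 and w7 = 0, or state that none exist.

in0=0, in1=0, in2=0, in3=1, in4=1, in5=1

Check with in0=0, in1=0, in2=0, in3=1, in4=1, in5=1:
w1 = in4 XOR in5 = 1 XOR 1 = 0
w2 = w1 XOR in3 = 0 XOR 1 = 1
w3 = w2 OR in2 = 1 OR 0 = 1
w4 = in1 OR w3 = 0 OR 1 = 1
w5 = w2 XOR w4 = 1 XOR 1 = 0
w6 = in0 OR w5 = 0 OR 0 = 0
w7 = w5 AND w6 = 0 AND 0 = 0
So w6 = 0 and w7 = 0.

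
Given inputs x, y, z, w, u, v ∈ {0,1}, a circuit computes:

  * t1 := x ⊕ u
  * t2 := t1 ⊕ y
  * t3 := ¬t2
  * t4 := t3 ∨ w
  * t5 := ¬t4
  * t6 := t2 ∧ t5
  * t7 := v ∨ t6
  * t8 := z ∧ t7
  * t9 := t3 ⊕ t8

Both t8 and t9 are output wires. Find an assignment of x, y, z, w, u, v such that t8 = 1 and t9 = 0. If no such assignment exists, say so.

x=0, y=1, z=1, w=0, u=1, v=1

Check with x=0, y=1, z=1, w=0, u=1, v=1:
t1 = x ⊕ u = 0 ⊕ 1 = 1
t2 = t1 ⊕ y = 1 ⊕ 1 = 0
t3 = ¬t2 = ¬0 = 1
t4 = t3 ∨ w = 1 ∨ 0 = 1
t5 = ¬t4 = ¬1 = 0
t6 = t2 ∧ t5 = 0 ∧ 0 = 0
t7 = v ∨ t6 = 1 ∨ 0 = 1
t8 = z ∧ t7 = 1 ∧ 1 = 1
t9 = t3 ⊕ t8 = 1 ⊕ 1 = 0
So t8 = 1 and t9 = 0.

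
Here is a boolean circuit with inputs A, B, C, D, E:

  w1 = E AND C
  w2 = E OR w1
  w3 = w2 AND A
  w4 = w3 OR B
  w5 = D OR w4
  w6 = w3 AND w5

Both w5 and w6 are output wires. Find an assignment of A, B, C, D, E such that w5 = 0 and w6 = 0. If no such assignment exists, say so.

Check with A=1 B=0 C=1 D=0 E=0:
w1 = E AND C = 0 AND 1 = 0
w2 = E OR w1 = 0 OR 0 = 0
w3 = w2 AND A = 0 AND 1 = 0
w4 = w3 OR B = 0 OR 0 = 0
w5 = D OR w4 = 0 OR 0 = 0
w6 = w3 AND w5 = 0 AND 0 = 0
So w5 = 0 and w6 = 0.

A=1 B=0 C=1 D=0 E=0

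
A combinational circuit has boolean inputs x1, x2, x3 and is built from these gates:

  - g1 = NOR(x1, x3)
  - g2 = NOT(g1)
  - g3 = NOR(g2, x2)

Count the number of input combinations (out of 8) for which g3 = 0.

7

g3 = NOR(g2, x2) must be 0, so at least one of g2, x2 is 1.
Enumerating the 8 input combinations, 7 give g3 = 0 and 1 give g3 = 1.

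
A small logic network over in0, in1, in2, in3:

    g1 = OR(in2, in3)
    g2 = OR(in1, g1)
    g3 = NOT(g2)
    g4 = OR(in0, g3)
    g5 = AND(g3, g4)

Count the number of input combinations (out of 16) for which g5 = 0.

14

g5 = AND(g3, g4) must be 0, so at least one of g3, g4 is 0.
Enumerating the 16 input combinations, 14 give g5 = 0 and 2 give g5 = 1.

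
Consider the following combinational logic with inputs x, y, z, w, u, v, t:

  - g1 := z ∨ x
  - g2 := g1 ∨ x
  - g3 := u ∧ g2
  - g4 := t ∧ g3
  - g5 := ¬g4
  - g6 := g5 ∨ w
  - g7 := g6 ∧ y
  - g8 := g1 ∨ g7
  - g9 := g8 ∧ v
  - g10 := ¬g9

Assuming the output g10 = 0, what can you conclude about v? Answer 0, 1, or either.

g10 = ¬g9 must be 0, so g9 = 1.
Every assignment with g10 = 0 has v = 1; there are 56 such assignment(s).

1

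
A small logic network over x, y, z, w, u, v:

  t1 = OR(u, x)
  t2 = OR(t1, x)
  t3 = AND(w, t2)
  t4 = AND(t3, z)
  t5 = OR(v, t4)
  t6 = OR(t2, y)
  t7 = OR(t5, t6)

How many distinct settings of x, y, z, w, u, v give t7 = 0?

t7 = OR(t5, t6) must be 0, so both t5 = 0 and t6 = 0.
Satisfying assignments:
  x=0, y=0, z=0, w=0, u=0, v=0
  x=0, y=0, z=0, w=1, u=0, v=0
  x=0, y=0, z=1, w=0, u=0, v=0
  x=0, y=0, z=1, w=1, u=0, v=0

4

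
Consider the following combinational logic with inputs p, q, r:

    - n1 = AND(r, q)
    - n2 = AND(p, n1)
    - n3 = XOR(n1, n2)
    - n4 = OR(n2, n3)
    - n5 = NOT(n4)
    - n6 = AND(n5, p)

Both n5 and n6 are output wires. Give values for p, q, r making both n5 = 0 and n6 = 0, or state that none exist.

p=0, q=1, r=1

Check with p=0, q=1, r=1:
n1 = AND(r, q) = AND(1, 1) = 1
n2 = AND(p, n1) = AND(0, 1) = 0
n3 = XOR(n1, n2) = XOR(1, 0) = 1
n4 = OR(n2, n3) = OR(0, 1) = 1
n5 = NOT(n4) = NOT 1 = 0
n6 = AND(n5, p) = AND(0, 0) = 0
So n5 = 0 and n6 = 0.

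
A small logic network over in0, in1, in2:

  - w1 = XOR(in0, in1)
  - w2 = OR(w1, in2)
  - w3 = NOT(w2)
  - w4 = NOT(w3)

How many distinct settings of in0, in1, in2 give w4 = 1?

w4 = NOT(w3) must be 1, so w3 = 0.
w3 = NOT(w2) must be 0, so w2 = 1.
Satisfying assignments:
  in0=0, in1=0, in2=1
  in0=0, in1=1, in2=0
  in0=0, in1=1, in2=1
  in0=1, in1=0, in2=0
  in0=1, in1=0, in2=1
  in0=1, in1=1, in2=1

6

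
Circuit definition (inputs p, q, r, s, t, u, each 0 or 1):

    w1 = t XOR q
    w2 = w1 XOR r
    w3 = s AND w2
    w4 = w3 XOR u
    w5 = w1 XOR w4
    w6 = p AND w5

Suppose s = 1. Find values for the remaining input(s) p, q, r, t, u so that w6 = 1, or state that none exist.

Check with s = 1 and p=1, q=1, r=1, t=1, u=0:
w1 = t XOR q = 1 XOR 1 = 0
w2 = w1 XOR r = 0 XOR 1 = 1
w3 = s AND w2 = 1 AND 1 = 1
w4 = w3 XOR u = 1 XOR 0 = 1
w5 = w1 XOR w4 = 0 XOR 1 = 1
w6 = p AND w5 = 1 AND 1 = 1
So w6 = 1.

p=1, q=1, r=1, t=1, u=0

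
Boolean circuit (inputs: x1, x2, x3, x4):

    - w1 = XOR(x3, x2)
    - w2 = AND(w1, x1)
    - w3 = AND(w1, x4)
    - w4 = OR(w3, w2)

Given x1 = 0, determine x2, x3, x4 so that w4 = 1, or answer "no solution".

w4 = OR(w3, w2) must be 1, so at least one of w3, w2 is 1.
Check with x1 = 0 and x2=1, x3=0, x4=1:
w1 = XOR(x3, x2) = XOR(0, 1) = 1
w2 = AND(w1, x1) = AND(1, 0) = 0
w3 = AND(w1, x4) = AND(1, 1) = 1
w4 = OR(w3, w2) = OR(1, 0) = 1
So w4 = 1.

x2=1, x3=0, x4=1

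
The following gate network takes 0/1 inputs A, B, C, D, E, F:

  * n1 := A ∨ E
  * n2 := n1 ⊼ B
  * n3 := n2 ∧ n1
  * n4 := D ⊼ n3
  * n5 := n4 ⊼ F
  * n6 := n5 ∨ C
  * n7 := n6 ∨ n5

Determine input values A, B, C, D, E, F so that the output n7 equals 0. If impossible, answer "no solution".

Check with A=1, B=0, C=0, D=0, E=0, F=1:
n1 = A ∨ E = 1 ∨ 0 = 1
n2 = n1 ⊼ B = 1 ⊼ 0 = 1
n3 = n2 ∧ n1 = 1 ∧ 1 = 1
n4 = D ⊼ n3 = 0 ⊼ 1 = 1
n5 = n4 ⊼ F = 1 ⊼ 1 = 0
n6 = n5 ∨ C = 0 ∨ 0 = 0
n7 = n6 ∨ n5 = 0 ∨ 0 = 0
So n7 = 0 as required.

A=1, B=0, C=0, D=0, E=0, F=1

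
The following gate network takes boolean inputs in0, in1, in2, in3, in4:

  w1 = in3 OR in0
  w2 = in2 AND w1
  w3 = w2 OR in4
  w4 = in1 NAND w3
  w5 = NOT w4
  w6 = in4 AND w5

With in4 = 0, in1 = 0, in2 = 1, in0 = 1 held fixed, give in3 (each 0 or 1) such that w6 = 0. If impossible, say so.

in3=0

w6 = in4 AND w5 must be 0, so at least one of in4, w5 is 0.
Check with in4 = 0, in1 = 0, in2 = 1, in0 = 1 and in3=0:
w1 = in3 OR in0 = 0 OR 1 = 1
w2 = in2 AND w1 = 1 AND 1 = 1
w3 = w2 OR in4 = 1 OR 0 = 1
w4 = in1 NAND w3 = 0 NAND 1 = 1
w5 = NOT w4 = NOT 1 = 0
w6 = in4 AND w5 = 0 AND 0 = 0
So w6 = 0.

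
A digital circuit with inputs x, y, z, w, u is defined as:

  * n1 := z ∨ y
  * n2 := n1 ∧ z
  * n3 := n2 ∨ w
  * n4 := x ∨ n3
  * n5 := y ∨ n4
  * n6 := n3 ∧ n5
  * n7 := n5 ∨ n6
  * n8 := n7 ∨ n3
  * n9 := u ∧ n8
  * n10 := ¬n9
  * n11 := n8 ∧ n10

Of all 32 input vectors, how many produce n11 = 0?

17

n11 = n8 ∧ n10 must be 0, so at least one of n8, n10 is 0.
Enumerating the 32 input combinations, 17 give n11 = 0 and 15 give n11 = 1.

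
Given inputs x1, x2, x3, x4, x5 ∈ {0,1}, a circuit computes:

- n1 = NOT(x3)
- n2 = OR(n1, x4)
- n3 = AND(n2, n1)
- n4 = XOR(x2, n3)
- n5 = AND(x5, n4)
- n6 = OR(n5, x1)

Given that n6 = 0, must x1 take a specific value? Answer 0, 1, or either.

0

n6 = OR(n5, x1) must be 0, so both n5 = 0 and x1 = 0.
n5 = AND(x5, n4) must be 0, so at least one of x5, n4 is 0.
Every assignment with n6 = 0 has x1 = 0; there are 12 such assignment(s).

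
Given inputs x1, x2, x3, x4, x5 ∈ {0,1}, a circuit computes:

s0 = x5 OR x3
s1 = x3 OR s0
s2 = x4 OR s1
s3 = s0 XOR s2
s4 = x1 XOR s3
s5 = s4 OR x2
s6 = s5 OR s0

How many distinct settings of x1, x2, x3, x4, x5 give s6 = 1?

s6 = s5 OR s0 must be 1, so at least one of s5, s0 is 1.
Enumerating the 32 input combinations, 30 give s6 = 1 and 2 give s6 = 0.

30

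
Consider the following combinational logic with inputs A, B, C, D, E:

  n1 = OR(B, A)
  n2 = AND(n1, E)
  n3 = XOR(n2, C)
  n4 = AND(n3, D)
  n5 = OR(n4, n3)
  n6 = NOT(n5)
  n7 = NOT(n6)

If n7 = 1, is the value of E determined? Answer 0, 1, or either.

Both values of E occur among assignments with n7 = 1:
  E=0: A=0, B=0, C=1, D=0, E=0
  E=1: A=0, B=0, C=1, D=0, E=1

either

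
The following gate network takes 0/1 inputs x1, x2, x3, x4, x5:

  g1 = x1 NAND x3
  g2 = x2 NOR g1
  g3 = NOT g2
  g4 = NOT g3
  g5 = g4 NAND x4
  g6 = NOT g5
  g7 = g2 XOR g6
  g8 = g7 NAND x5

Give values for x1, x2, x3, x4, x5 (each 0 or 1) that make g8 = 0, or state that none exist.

x1=1 x2=0 x3=1 x4=0 x5=1

g8 = g7 NAND x5 must be 0, so both g7 = 1 and x5 = 1.
Check with x1=1 x2=0 x3=1 x4=0 x5=1:
g1 = x1 NAND x3 = 1 NAND 1 = 0
g2 = x2 NOR g1 = 0 NOR 0 = 1
g3 = NOT g2 = NOT 1 = 0
g4 = NOT g3 = NOT 0 = 1
g5 = g4 NAND x4 = 1 NAND 0 = 1
g6 = NOT g5 = NOT 1 = 0
g7 = g2 XOR g6 = 1 XOR 0 = 1
g8 = g7 NAND x5 = 1 NAND 1 = 0
So g8 = 0 as required.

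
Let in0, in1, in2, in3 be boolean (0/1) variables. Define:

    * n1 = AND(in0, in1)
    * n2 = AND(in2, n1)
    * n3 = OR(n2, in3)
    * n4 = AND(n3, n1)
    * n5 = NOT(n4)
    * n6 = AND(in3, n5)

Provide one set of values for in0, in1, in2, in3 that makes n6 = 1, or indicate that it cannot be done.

in0=0, in1=1, in2=1, in3=1

n6 = AND(in3, n5) must be 1, so both in3 = 1 and n5 = 1.
Check with in0=0, in1=1, in2=1, in3=1:
n1 = AND(in0, in1) = AND(0, 1) = 0
n2 = AND(in2, n1) = AND(1, 0) = 0
n3 = OR(n2, in3) = OR(0, 1) = 1
n4 = AND(n3, n1) = AND(1, 0) = 0
n5 = NOT(n4) = NOT 0 = 1
n6 = AND(in3, n5) = AND(1, 1) = 1
So n6 = 1 as required.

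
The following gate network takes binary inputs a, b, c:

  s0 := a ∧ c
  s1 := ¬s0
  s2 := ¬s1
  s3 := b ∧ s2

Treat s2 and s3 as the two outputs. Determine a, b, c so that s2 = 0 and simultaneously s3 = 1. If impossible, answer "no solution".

Across all 8 input combinations, none give both s2 = 0 and s3 = 1.

no solution exists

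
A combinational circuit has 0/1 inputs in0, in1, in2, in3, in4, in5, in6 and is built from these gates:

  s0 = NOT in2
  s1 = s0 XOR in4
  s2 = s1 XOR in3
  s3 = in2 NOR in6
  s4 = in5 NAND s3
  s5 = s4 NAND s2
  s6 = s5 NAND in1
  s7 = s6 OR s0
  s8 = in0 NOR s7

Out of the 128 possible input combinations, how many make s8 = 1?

s8 = in0 NOR s7 must be 1, so both in0 = 0 and s7 = 0.
s7 = s6 OR s0 must be 0, so both s6 = 0 and s0 = 0.
s6 = s5 NAND in1 must be 0, so both s5 = 1 and in1 = 1.
Enumerating the 128 input combinations, 8 give s8 = 1 and 120 give s8 = 0.

8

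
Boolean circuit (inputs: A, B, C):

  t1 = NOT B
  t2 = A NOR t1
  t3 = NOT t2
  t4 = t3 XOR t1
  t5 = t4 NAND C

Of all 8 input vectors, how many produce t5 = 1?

t5 = t4 NAND C must be 1, so at least one of t4, C is 0.
Enumerating the 8 input combinations, 7 give t5 = 1 and 1 give t5 = 0.

7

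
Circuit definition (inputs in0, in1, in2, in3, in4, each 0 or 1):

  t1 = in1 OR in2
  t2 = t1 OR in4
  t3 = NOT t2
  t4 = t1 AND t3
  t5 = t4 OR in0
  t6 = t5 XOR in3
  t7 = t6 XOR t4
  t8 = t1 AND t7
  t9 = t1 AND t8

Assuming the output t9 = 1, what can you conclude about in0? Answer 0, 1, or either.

Both values of in0 occur among assignments with t9 = 1:
  in0=0: in0=0, in1=0, in2=1, in3=1, in4=0
  in0=1: in0=1, in1=0, in2=1, in3=0, in4=0

either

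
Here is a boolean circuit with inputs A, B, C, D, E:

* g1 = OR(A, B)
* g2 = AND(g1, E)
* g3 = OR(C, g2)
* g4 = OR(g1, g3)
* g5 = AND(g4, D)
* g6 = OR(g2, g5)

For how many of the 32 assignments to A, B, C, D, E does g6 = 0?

g6 = OR(g2, g5) must be 0, so both g2 = 0 and g5 = 0.
g2 = AND(g1, E) must be 0, so at least one of g1, E is 0.
g5 = AND(g4, D) must be 0, so at least one of g4, D is 0.
Enumerating the 32 input combinations, 12 give g6 = 0 and 20 give g6 = 1.

12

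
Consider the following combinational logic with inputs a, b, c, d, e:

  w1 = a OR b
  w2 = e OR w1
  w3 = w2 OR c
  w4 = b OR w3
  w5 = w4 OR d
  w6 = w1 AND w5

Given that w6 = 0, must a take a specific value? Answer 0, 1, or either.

0

w6 = w1 AND w5 must be 0, so at least one of w1, w5 is 0.
Every assignment with w6 = 0 has a = 0; there are 8 such assignment(s).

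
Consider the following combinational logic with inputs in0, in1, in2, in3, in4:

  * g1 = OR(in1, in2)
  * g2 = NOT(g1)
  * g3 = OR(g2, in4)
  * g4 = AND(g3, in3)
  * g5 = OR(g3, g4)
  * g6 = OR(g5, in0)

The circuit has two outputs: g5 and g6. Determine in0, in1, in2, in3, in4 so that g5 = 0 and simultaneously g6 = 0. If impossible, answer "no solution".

in0=0, in1=0, in2=1, in3=1, in4=0

Check with in0=0, in1=0, in2=1, in3=1, in4=0:
g1 = OR(in1, in2) = OR(0, 1) = 1
g2 = NOT(g1) = NOT 1 = 0
g3 = OR(g2, in4) = OR(0, 0) = 0
g4 = AND(g3, in3) = AND(0, 1) = 0
g5 = OR(g3, g4) = OR(0, 0) = 0
g6 = OR(g5, in0) = OR(0, 0) = 0
So g5 = 0 and g6 = 0.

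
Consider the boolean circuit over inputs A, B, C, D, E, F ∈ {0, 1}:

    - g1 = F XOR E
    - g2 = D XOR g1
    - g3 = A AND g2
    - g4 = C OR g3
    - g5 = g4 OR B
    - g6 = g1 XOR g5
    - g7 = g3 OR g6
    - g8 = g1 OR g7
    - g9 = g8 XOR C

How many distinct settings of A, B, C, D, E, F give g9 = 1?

g9 = g8 XOR C must be 1, so g8 and C differ.
Enumerating the 64 input combinations, 26 give g9 = 1 and 38 give g9 = 0.

26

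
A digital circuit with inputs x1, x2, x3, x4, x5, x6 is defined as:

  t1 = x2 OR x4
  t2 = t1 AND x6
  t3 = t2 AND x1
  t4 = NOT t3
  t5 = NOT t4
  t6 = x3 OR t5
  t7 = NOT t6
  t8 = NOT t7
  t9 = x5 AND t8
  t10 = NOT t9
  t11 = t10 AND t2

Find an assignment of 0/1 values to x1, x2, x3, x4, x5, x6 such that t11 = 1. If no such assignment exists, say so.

x1=1 x2=1 x3=0 x4=0 x5=0 x6=1

Check with x1=1 x2=1 x3=0 x4=0 x5=0 x6=1:
t1 = x2 OR x4 = 1 OR 0 = 1
t2 = t1 AND x6 = 1 AND 1 = 1
t3 = t2 AND x1 = 1 AND 1 = 1
t4 = NOT t3 = NOT 1 = 0
t5 = NOT t4 = NOT 0 = 1
t6 = x3 OR t5 = 0 OR 1 = 1
t7 = NOT t6 = NOT 1 = 0
t8 = NOT t7 = NOT 0 = 1
t9 = x5 AND t8 = 0 AND 1 = 0
t10 = NOT t9 = NOT 0 = 1
t11 = t10 AND t2 = 1 AND 1 = 1
So t11 = 1 as required.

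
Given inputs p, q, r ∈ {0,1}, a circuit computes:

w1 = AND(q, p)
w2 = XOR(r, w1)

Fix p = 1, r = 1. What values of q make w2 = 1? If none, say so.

w2 = XOR(r, w1) must be 1, so r and w1 differ.
Check with p = 1, r = 1 and q=0:
w1 = AND(q, p) = AND(0, 1) = 0
w2 = XOR(r, w1) = XOR(1, 0) = 1
So w2 = 1.

q=0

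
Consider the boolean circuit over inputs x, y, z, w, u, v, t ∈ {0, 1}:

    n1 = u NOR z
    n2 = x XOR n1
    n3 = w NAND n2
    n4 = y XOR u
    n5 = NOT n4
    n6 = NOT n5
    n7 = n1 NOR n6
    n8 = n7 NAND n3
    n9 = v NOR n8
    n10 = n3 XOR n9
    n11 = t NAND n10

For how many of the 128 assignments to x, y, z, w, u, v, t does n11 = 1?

89

n11 = t NAND n10 must be 1, so at least one of t, n10 is 0.
Enumerating the 128 input combinations, 89 give n11 = 1 and 39 give n11 = 0.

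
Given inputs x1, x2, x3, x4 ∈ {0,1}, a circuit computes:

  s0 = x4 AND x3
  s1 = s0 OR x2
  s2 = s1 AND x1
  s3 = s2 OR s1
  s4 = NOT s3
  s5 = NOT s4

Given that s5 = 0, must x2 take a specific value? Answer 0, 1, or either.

0

s5 = NOT s4 must be 0, so s4 = 1.
s4 = NOT s3 must be 1, so s3 = 0.
s3 = s2 OR s1 must be 0, so both s2 = 0 and s1 = 0.
Every assignment with s5 = 0 has x2 = 0; there are 6 such assignment(s).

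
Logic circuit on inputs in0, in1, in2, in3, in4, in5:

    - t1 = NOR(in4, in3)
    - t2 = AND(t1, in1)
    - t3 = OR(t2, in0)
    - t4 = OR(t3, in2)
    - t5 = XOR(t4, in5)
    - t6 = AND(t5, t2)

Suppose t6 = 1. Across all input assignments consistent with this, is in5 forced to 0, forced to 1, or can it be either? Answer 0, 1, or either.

0

t6 = AND(t5, t2) must be 1, so both t5 = 1 and t2 = 1.
t5 = XOR(t4, in5) must be 1, so t4 and in5 differ.
Every assignment with t6 = 1 has in5 = 0; there are 4 such assignment(s).
  in0=0, in1=1, in2=0, in3=0, in4=0, in5=0
  in0=0, in1=1, in2=1, in3=0, in4=0, in5=0
  in0=1, in1=1, in2=0, in3=0, in4=0, in5=0
  in0=1, in1=1, in2=1, in3=0, in4=0, in5=0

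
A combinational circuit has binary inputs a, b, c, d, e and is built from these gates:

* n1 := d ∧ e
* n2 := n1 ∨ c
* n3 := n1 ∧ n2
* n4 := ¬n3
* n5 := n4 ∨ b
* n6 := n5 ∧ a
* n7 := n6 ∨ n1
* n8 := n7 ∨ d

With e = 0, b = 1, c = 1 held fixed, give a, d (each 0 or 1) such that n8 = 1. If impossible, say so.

a=0, d=1

n8 = n7 ∨ d must be 1, so at least one of n7, d is 1.
Check with e = 0, b = 1, c = 1 and a=0, d=1:
n1 = d ∧ e = 1 ∧ 0 = 0
n2 = n1 ∨ c = 0 ∨ 1 = 1
n3 = n1 ∧ n2 = 0 ∧ 1 = 0
n4 = ¬n3 = ¬0 = 1
n5 = n4 ∨ b = 1 ∨ 1 = 1
n6 = n5 ∧ a = 1 ∧ 0 = 0
n7 = n6 ∨ n1 = 0 ∨ 0 = 0
n8 = n7 ∨ d = 0 ∨ 1 = 1
So n8 = 1.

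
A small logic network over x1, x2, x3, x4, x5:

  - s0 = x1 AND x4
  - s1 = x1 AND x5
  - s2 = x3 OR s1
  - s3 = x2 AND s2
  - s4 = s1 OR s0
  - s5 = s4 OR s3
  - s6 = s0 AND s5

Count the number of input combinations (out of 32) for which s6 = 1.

8

s6 = s0 AND s5 must be 1, so both s0 = 1 and s5 = 1.
s0 = x1 AND x4 must be 1, so both x1 = 1 and x4 = 1.
Enumerating the 32 input combinations, 8 give s6 = 1 and 24 give s6 = 0.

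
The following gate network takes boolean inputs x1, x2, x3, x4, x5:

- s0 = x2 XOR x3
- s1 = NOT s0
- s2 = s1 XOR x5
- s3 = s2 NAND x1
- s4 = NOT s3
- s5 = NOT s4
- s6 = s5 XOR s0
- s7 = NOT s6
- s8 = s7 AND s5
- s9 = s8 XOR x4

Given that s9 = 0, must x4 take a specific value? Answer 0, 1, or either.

either

Both values of x4 occur among assignments with s9 = 0:
  x4=0: x1=0, x2=0, x3=0, x4=0, x5=0
  x4=1: x1=0, x2=0, x3=1, x4=1, x5=0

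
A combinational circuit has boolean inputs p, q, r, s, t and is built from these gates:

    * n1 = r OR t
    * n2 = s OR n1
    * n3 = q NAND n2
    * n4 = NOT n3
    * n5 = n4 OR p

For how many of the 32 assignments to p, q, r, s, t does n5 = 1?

23

n5 = n4 OR p must be 1, so at least one of n4, p is 1.
Enumerating the 32 input combinations, 23 give n5 = 1 and 9 give n5 = 0.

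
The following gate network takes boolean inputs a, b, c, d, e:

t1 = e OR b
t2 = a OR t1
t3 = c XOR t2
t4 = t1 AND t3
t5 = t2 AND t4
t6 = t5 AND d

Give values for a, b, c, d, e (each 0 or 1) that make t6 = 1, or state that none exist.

a=0, b=1, c=0, d=1, e=0

t6 = t5 AND d must be 1, so both t5 = 1 and d = 1.
t5 = t2 AND t4 must be 1, so both t2 = 1 and t4 = 1.
Check with a=0, b=1, c=0, d=1, e=0:
t1 = e OR b = 0 OR 1 = 1
t2 = a OR t1 = 0 OR 1 = 1
t3 = c XOR t2 = 0 XOR 1 = 1
t4 = t1 AND t3 = 1 AND 1 = 1
t5 = t2 AND t4 = 1 AND 1 = 1
t6 = t5 AND d = 1 AND 1 = 1
So t6 = 1 as required.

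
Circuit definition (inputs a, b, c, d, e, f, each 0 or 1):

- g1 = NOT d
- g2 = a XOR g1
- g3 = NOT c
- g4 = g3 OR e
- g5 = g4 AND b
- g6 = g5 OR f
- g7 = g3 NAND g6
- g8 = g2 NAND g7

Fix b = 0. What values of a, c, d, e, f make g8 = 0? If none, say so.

g8 = g2 NAND g7 must be 0, so both g2 = 1 and g7 = 1.
g2 = a XOR g1 must be 1, so a and g1 differ.
Check with b = 0 and a=0, c=0, d=0, e=1, f=0:
g1 = NOT d = NOT 0 = 1
g2 = a XOR g1 = 0 XOR 1 = 1
g3 = NOT c = NOT 0 = 1
g4 = g3 OR e = 1 OR 1 = 1
g5 = g4 AND b = 1 AND 0 = 0
g6 = g5 OR f = 0 OR 0 = 0
g7 = g3 NAND g6 = 1 NAND 0 = 1
g8 = g2 NAND g7 = 1 NAND 1 = 0
So g8 = 0.

a=0 c=0 d=0 e=1 f=0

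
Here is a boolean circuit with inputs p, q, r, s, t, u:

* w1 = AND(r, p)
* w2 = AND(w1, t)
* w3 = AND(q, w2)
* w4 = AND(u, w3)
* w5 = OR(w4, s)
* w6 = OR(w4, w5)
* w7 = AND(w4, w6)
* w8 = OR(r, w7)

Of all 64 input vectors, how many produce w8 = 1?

32

w8 = OR(r, w7) must be 1, so at least one of r, w7 is 1.
Enumerating the 64 input combinations, 32 give w8 = 1 and 32 give w8 = 0.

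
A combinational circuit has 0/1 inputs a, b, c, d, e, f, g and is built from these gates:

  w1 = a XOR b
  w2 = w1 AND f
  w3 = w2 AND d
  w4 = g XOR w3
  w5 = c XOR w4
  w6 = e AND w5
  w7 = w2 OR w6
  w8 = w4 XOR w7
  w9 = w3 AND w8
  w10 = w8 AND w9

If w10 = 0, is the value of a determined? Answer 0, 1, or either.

either

Both values of a occur among assignments with w10 = 0:
  a=0: a=0, b=0, c=0, d=0, e=0, f=0, g=0
  a=1: a=1, b=0, c=0, d=0, e=0, f=0, g=0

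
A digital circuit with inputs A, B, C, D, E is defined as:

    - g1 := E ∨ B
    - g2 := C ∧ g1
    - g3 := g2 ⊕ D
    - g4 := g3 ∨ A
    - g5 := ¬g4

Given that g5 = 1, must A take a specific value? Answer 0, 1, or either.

g5 = ¬g4 must be 1, so g4 = 0.
g4 = g3 ∨ A must be 0, so both g3 = 0 and A = 0.
g3 = g2 ⊕ D must be 0, so g2 and D are equal.
Every assignment with g5 = 1 has A = 0; there are 8 such assignment(s).

0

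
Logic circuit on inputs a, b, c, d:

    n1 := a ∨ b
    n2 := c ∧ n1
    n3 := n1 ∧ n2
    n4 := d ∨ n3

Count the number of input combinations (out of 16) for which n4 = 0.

5

n4 = d ∨ n3 must be 0, so both d = 0 and n3 = 0.
n3 = n1 ∧ n2 must be 0, so at least one of n1, n2 is 0.
Enumerating the 16 input combinations, 5 give n4 = 0 and 11 give n4 = 1.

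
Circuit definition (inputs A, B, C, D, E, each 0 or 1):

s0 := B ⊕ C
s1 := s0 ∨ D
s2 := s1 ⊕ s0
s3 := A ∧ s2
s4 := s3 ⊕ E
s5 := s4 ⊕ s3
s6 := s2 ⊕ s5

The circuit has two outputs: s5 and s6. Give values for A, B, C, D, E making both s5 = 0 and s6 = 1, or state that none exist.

Check with A=1 B=0 C=0 D=1 E=0:
s0 = B ⊕ C = 0 ⊕ 0 = 0
s1 = s0 ∨ D = 0 ∨ 1 = 1
s2 = s1 ⊕ s0 = 1 ⊕ 0 = 1
s3 = A ∧ s2 = 1 ∧ 1 = 1
s4 = s3 ⊕ E = 1 ⊕ 0 = 1
s5 = s4 ⊕ s3 = 1 ⊕ 1 = 0
s6 = s2 ⊕ s5 = 1 ⊕ 0 = 1
So s5 = 0 and s6 = 1.

A=1 B=0 C=0 D=1 E=0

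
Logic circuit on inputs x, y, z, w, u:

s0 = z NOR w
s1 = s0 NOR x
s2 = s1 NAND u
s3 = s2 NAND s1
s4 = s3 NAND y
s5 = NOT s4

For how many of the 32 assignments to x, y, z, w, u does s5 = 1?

13

s5 = NOT s4 must be 1, so s4 = 0.
s4 = s3 NAND y must be 0, so both s3 = 1 and y = 1.
s3 = s2 NAND s1 must be 1, so at least one of s2, s1 is 0.
Enumerating the 32 input combinations, 13 give s5 = 1 and 19 give s5 = 0.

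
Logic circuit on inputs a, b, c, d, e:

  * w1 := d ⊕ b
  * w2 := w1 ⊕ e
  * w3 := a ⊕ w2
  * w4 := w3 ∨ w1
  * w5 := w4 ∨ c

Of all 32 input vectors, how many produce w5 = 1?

28

w5 = w4 ∨ c must be 1, so at least one of w4, c is 1.
Enumerating the 32 input combinations, 28 give w5 = 1 and 4 give w5 = 0.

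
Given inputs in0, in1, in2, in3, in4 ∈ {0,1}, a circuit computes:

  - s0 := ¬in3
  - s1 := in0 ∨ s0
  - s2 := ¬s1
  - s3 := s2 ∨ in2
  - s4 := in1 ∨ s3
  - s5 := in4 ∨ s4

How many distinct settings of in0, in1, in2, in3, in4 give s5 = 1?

29

s5 = in4 ∨ s4 must be 1, so at least one of in4, s4 is 1.
Enumerating the 32 input combinations, 29 give s5 = 1 and 3 give s5 = 0.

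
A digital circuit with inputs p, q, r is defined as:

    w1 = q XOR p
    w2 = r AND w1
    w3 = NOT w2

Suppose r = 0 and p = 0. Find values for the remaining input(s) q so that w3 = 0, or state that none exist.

With r = 0 and p = 0 fixed, none of the 2 settings of q give w3 = 0.
For example, with q=1:
w1 = q XOR p = 1 XOR 0 = 1
w2 = r AND w1 = 0 AND 1 = 0
w3 = NOT w2 = NOT 0 = 1
giving w3 = 1 ≠ 0.

no solution exists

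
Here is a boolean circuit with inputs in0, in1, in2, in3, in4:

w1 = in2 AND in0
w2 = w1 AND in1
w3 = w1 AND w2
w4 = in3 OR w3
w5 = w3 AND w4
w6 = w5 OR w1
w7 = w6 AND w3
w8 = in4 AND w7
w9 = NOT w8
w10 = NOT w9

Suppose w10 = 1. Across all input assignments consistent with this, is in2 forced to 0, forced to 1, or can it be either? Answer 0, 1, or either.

w10 = NOT w9 must be 1, so w9 = 0.
w9 = NOT w8 must be 0, so w8 = 1.
Every assignment with w10 = 1 has in2 = 1; there are 2 such assignment(s).
  in0=1, in1=1, in2=1, in3=0, in4=1
  in0=1, in1=1, in2=1, in3=1, in4=1

1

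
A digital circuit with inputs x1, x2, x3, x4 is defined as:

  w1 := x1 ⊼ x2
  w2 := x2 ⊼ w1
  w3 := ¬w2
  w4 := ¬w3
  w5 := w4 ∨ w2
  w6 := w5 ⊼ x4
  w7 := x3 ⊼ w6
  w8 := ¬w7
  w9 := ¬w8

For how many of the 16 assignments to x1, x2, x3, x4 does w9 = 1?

11

w9 = ¬w8 must be 1, so w8 = 0.
w8 = ¬w7 must be 0, so w7 = 1.
w7 = x3 ⊼ w6 must be 1, so at least one of x3, w6 is 0.
Enumerating the 16 input combinations, 11 give w9 = 1 and 5 give w9 = 0.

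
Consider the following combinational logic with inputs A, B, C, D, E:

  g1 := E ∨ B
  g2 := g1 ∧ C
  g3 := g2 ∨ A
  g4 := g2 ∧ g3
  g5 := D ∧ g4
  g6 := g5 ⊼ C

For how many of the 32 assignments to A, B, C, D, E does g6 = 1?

26

g6 = g5 ⊼ C must be 1, so at least one of g5, C is 0.
Enumerating the 32 input combinations, 26 give g6 = 1 and 6 give g6 = 0.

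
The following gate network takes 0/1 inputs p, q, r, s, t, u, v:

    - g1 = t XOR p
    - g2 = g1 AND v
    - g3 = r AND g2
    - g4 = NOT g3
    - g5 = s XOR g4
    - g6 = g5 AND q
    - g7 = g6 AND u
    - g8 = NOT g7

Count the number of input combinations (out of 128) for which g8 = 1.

112

g8 = NOT g7 must be 1, so g7 = 0.
g7 = g6 AND u must be 0, so at least one of g6, u is 0.
Enumerating the 128 input combinations, 112 give g8 = 1 and 16 give g8 = 0.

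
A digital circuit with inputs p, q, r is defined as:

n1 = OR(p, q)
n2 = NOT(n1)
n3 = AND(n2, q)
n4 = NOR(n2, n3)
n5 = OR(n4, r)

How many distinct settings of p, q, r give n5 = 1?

7

n5 = OR(n4, r) must be 1, so at least one of n4, r is 1.
Enumerating the 8 input combinations, 7 give n5 = 1 and 1 give n5 = 0.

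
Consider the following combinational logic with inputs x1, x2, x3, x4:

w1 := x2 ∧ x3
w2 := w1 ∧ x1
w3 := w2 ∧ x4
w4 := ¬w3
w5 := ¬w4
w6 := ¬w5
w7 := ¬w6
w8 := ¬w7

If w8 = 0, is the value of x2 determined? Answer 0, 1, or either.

1

w8 = ¬w7 must be 0, so w7 = 1.
Every assignment with w8 = 0 has x2 = 1; there are 1 such assignment(s).
  x1=1, x2=1, x3=1, x4=1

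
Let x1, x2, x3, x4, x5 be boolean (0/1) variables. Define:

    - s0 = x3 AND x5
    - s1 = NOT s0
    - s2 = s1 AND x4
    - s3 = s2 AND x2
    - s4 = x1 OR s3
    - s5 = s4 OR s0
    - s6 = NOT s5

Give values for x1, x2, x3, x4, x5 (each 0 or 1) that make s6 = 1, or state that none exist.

s6 = NOT s5 must be 1, so s5 = 0.
s5 = s4 OR s0 must be 0, so both s4 = 0 and s0 = 0.
s4 = x1 OR s3 must be 0, so both x1 = 0 and s3 = 0.
Check with x1=0, x2=0, x3=1, x4=1, x5=0:
s0 = x3 AND x5 = 1 AND 0 = 0
s1 = NOT s0 = NOT 0 = 1
s2 = s1 AND x4 = 1 AND 1 = 1
s3 = s2 AND x2 = 1 AND 0 = 0
s4 = x1 OR s3 = 0 OR 0 = 0
s5 = s4 OR s0 = 0 OR 0 = 0
s6 = NOT s5 = NOT 0 = 1
So s6 = 1 as required.

x1=0, x2=0, x3=1, x4=1, x5=0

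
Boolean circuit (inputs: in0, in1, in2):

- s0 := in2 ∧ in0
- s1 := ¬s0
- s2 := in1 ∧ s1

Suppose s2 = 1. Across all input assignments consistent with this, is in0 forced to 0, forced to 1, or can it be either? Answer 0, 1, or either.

Both values of in0 occur among assignments with s2 = 1:
  in0=0: in0=0, in1=1, in2=0
  in0=1: in0=1, in1=1, in2=0

either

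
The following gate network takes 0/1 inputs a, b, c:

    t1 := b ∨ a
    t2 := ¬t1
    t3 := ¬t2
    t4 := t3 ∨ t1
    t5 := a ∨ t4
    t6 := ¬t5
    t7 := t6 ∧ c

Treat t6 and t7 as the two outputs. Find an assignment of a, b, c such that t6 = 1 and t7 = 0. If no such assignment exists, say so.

a=0, b=0, c=0

Check with a=0, b=0, c=0:
t1 = b ∨ a = 0 ∨ 0 = 0
t2 = ¬t1 = ¬0 = 1
t3 = ¬t2 = ¬1 = 0
t4 = t3 ∨ t1 = 0 ∨ 0 = 0
t5 = a ∨ t4 = 0 ∨ 0 = 0
t6 = ¬t5 = ¬0 = 1
t7 = t6 ∧ c = 1 ∧ 0 = 0
So t6 = 1 and t7 = 0.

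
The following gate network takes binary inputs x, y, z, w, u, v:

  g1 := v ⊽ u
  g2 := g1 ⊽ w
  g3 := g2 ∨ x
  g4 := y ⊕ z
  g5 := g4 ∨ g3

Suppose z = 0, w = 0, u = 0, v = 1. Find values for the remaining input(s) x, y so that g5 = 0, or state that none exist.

With z = 0, w = 0, u = 0, v = 1 fixed, none of the 4 settings of x, y give g5 = 0.
For example, with x=0, y=0:
g1 = v ⊽ u = 1 ⊽ 0 = 0
g2 = g1 ⊽ w = 0 ⊽ 0 = 1
g3 = g2 ∨ x = 1 ∨ 0 = 1
g4 = y ⊕ z = 0 ⊕ 0 = 0
g5 = g4 ∨ g3 = 0 ∨ 1 = 1
giving g5 = 1 ≠ 0.

no solution exists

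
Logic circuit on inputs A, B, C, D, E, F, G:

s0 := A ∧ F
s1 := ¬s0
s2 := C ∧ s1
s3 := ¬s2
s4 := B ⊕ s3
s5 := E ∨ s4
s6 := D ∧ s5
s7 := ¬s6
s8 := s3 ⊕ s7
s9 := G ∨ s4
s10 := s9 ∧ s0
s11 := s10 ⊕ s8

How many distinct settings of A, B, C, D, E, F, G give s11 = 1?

s11 = s10 ⊕ s8 must be 1, so s10 and s8 differ.
Enumerating the 128 input combinations, 64 give s11 = 1 and 64 give s11 = 0.

64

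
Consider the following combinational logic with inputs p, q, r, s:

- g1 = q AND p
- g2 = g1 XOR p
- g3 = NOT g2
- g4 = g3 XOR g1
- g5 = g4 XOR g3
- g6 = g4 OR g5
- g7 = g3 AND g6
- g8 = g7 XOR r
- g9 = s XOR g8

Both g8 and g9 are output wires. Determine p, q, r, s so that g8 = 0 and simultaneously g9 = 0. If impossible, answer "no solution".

Check with p=1, q=0, r=0, s=0:
g1 = q AND p = 0 AND 1 = 0
g2 = g1 XOR p = 0 XOR 1 = 1
g3 = NOT g2 = NOT 1 = 0
g4 = g3 XOR g1 = 0 XOR 0 = 0
g5 = g4 XOR g3 = 0 XOR 0 = 0
g6 = g4 OR g5 = 0 OR 0 = 0
g7 = g3 AND g6 = 0 AND 0 = 0
g8 = g7 XOR r = 0 XOR 0 = 0
g9 = s XOR g8 = 0 XOR 0 = 0
So g8 = 0 and g9 = 0.

p=1, q=0, r=0, s=0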